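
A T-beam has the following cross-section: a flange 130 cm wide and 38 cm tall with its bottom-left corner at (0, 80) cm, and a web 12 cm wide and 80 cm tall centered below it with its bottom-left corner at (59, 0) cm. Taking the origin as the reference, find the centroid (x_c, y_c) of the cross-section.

web: A = 12 × 80 = 960.00, centroid at (65.00, 40.00).
flange: A = 130 × 38 = 4940.00, centroid at (65.00, 99.00).
ΣA = 5900.00 cm²
ΣAx_c = (960.00)(65.00) + (4940.00)(65.00) = 383500.00 cm³
ΣAy_c = (960.00)(40.00) + (4940.00)(99.00) = 527460.00 cm³
x_c = 383500.00 / 5900.00 = 65.00 cm
y_c = 527460.00 / 5900.00 = 89.40 cm

x_c = 65.00 cm, y_c = 89.40 cm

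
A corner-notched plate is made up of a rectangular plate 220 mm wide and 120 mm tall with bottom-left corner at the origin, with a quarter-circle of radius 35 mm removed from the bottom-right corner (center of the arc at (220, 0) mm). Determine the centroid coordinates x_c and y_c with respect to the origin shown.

x_c = 106.40 mm, y_c = 61.71 mm

plate: A = 220 × 120 = 26400.00, centroid at (110.00, 60.00).
removed quarter-circle: A = −¼π·35² = -962.11, centroid at (205.15, 14.85).
ΣA = 25437.89 mm², ΣAx_c = 2706626.86 mm³, ΣAy_c = 1569708.33 mm³.
x_c = 2706626.86/25437.89 = 106.40 mm; y_c = 1569708.33/25437.89 = 61.71 mm.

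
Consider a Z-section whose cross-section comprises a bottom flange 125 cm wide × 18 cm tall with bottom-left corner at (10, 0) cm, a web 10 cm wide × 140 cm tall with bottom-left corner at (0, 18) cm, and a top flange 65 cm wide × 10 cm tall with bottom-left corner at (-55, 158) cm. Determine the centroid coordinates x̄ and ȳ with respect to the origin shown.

x̄ = 36.16 cm, ȳ = 58.00 cm

bottom flange: A = 125 × 18 = 2250.00, centroid at (72.50, 9.00).
web: A = 10 × 140 = 1400.00, centroid at (5.00, 88.00).
top flange: A = 65 × 10 = 650.00, centroid at (-22.50, 163.00).
ΣA = 4300.00 cm², ΣAx̄ = 155500.00 cm³, ΣAȳ = 249400.00 cm³.
x̄ = 155500.00/4300.00 = 36.16 cm; ȳ = 249400.00/4300.00 = 58.00 cm.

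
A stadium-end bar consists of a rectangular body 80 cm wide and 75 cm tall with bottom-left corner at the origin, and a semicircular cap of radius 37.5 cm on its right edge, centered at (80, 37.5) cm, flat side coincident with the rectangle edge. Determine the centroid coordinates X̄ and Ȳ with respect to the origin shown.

X̄ = 55.05 cm, Ȳ = 37.50 cm

rectangular body: A = 80 × 75 = 6000.00, centroid at (40.00, 37.50).
semicircular end: A = ½π·37.5² = 2208.93, centroid at (95.92, 37.50).
ΣA = 8208.93 cm²
ΣAX̄ = (6000.00)(40.00) + (2208.93)(95.92) = 451870.84 cm³
ΣAȲ = (6000.00)(37.50) + (2208.93)(37.50) = 307834.96 cm³
X̄ = 451870.84 / 8208.93 = 55.05 cm
Ȳ = 307834.96 / 8208.93 = 37.50 cm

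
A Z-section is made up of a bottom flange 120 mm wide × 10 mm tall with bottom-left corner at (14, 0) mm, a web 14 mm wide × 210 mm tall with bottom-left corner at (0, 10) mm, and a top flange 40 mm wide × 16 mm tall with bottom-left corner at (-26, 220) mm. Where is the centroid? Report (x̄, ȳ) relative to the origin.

x̄ = 22.08 mm, ȳ = 102.51 mm

Part | A | x̄ᵢ | ȳᵢ | A·x̄ᵢ | A·ȳᵢ
bottom flange | 1200.00 | 74.00 | 5.00 | 88800.00 | 6000.00
web | 2940.00 | 7.00 | 115.00 | 20580.00 | 338100.00
top flange | 640.00 | -6.00 | 228.00 | -3840.00 | 145920.00
Σ | 4780.00 |  |  | 105540.00 | 490020.00
x̄ = 105540.00 / 4780.00 = 22.08 mm
ȳ = 490020.00 / 4780.00 = 102.51 mm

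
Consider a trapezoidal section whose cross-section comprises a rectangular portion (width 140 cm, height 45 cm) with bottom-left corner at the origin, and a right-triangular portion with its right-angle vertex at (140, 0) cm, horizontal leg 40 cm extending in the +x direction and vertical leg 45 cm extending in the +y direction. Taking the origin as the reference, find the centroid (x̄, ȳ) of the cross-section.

rectangular portion: A = 140 × 45 = 6300.00, centroid at (70.00, 22.50).
triangular portion: A = ½·40·45 = 900.00, centroid at (153.33, 15.00).
ΣA = 7200.00 cm², ΣAx̄ = 579000.00 cm³, ΣAȳ = 155250.00 cm³.
x̄ = 579000.00/7200.00 = 80.42 cm; ȳ = 155250.00/7200.00 = 21.56 cm.

x̄ = 80.42 cm, ȳ = 21.56 cm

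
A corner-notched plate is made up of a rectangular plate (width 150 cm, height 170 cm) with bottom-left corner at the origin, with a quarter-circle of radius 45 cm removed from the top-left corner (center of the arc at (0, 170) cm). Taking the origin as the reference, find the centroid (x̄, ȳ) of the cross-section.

x̄ = 78.72 cm, ȳ = 80.62 cm

plate: A = 150 × 170 = 25500.00, centroid at (75.00, 85.00).
removed quarter-circle: A = −¼π·45² = -1590.43, centroid at (19.10, 150.90).
ΣA = 23909.57 cm²
ΣAx̄ = (25500.00)(75.00) + (-1590.43)(19.10) = 1882125.00 cm³
ΣAȳ = (25500.00)(85.00) + (-1590.43)(150.90) = 1927501.68 cm³
x̄ = 1882125.00 / 23909.57 = 78.72 cm
ȳ = 1927501.68 / 23909.57 = 80.62 cm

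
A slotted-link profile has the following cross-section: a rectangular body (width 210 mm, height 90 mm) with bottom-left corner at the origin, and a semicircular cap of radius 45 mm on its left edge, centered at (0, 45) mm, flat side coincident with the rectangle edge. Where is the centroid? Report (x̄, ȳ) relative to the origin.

x̄ = 87.12 mm, ȳ = 45.00 mm

rectangular body: A = 210 × 90 = 18900.00, centroid at (105.00, 45.00).
semicircular end: A = ½π·45² = 3180.86, centroid at (-19.10, 45.00).
ΣA = 22080.86 mm², ΣAx̄ = 1923750.00 mm³, ΣAȳ = 993638.82 mm³.
x̄ = 1923750.00/22080.86 = 87.12 mm; ȳ = 993638.82/22080.86 = 45.00 mm.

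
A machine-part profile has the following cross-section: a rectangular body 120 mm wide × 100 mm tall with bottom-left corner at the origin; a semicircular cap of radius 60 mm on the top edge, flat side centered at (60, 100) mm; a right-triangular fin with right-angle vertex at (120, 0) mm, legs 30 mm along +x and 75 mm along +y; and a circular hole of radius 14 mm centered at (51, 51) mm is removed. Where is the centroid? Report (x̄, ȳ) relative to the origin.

x̄ = 64.64 mm, ȳ = 71.91 mm

rectangular body: A = 120 × 100 = 12000.00, centroid at (60.00, 50.00).
semicircular top: A = ½π·60² = 5654.87, centroid at (60.00, 125.46).
triangular fin: A = ½·30·75 = 1125.00, centroid at (130.00, 25.00).
hole: A = −π·14² = -615.75, centroid at (51.00, 51.00).
ΣA = 18164.11 mm², ΣAx̄ = 1174138.65 mm³, ΣAȳ = 1306208.32 mm³.
x̄ = 1174138.65/18164.11 = 64.64 mm; ȳ = 1306208.32/18164.11 = 71.91 mm.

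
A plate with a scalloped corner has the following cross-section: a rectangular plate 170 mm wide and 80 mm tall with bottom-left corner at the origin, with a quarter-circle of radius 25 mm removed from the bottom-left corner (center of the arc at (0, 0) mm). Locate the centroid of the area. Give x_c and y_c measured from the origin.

x_c = 87.79 mm, y_c = 41.10 mm

plate: A = 170 × 80 = 13600.00, centroid at (85.00, 40.00).
removed quarter-circle: A = −¼π·25² = -490.87, centroid at (10.61, 10.61).
ΣA = 13109.13 mm²
ΣAx_c = (13600.00)(85.00) + (-490.87)(10.61) = 1150791.67 mm³
ΣAy_c = (13600.00)(40.00) + (-490.87)(10.61) = 538791.67 mm³
x_c = 1150791.67 / 13109.13 = 87.79 mm
y_c = 538791.67 / 13109.13 = 41.10 mm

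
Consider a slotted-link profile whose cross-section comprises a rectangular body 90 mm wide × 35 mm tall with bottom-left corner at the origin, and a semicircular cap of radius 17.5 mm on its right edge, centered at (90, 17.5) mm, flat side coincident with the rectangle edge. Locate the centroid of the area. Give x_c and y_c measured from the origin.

Part | A | x̄ᵢ | ȳᵢ | A·x̄ᵢ | A·ȳᵢ
rectangular body | 3150.00 | 45.00 | 17.50 | 141750.00 | 55125.00
semicircular end | 481.06 | 97.43 | 17.50 | 46867.99 | 8418.49
Σ | 3631.06 |  |  | 188617.99 | 63543.49
x_c = 188617.99 / 3631.06 = 51.95 mm
y_c = 63543.49 / 3631.06 = 17.50 mm

x_c = 51.95 mm, y_c = 17.50 mm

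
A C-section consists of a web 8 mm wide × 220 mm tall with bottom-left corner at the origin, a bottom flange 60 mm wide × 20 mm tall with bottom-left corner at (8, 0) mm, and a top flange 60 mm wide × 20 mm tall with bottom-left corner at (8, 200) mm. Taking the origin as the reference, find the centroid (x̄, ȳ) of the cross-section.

web: A = 8 × 220 = 1760.00, centroid at (4.00, 110.00).
bottom flange: A = 60 × 20 = 1200.00, centroid at (38.00, 10.00).
top flange: A = 60 × 20 = 1200.00, centroid at (38.00, 210.00).
ΣA = 4160.00 mm², ΣAx̄ = 98240.00 mm³, ΣAȳ = 457600.00 mm³.
x̄ = 98240.00/4160.00 = 23.62 mm; ȳ = 457600.00/4160.00 = 110.00 mm.

x̄ = 23.62 mm, ȳ = 110.00 mm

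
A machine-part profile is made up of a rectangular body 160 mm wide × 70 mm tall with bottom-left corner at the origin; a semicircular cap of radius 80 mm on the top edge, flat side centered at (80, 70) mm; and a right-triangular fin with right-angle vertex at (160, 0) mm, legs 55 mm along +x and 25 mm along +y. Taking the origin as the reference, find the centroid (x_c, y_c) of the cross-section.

Part | A | x̄ᵢ | ȳᵢ | A·x̄ᵢ | A·ȳᵢ
rectangular body | 11200.00 | 80.00 | 35.00 | 896000.00 | 392000.00
semicircular top | 10053.10 | 80.00 | 103.95 | 804247.72 | 1045050.09
triangular fin | 687.50 | 178.33 | 8.33 | 122604.17 | 5729.17
Σ | 21940.60 |  |  | 1822851.89 | 1442779.25
x_c = 1822851.89 / 21940.60 = 83.08 mm
y_c = 1442779.25 / 21940.60 = 65.76 mm

x_c = 83.08 mm, y_c = 65.76 mm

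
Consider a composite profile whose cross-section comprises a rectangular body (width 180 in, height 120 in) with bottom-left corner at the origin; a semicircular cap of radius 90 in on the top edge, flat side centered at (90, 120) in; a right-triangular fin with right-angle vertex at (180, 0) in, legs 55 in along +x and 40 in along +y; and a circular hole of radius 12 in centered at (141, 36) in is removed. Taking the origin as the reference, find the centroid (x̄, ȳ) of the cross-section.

Part | A | x̄ᵢ | ȳᵢ | A·x̄ᵢ | A·ȳᵢ
rectangular body | 21600.00 | 90.00 | 60.00 | 1944000.00 | 1296000.00
semicircular top | 12723.45 | 90.00 | 158.20 | 1145110.52 | 2012814.03
triangular fin | 1100.00 | 198.33 | 13.33 | 218166.67 | 14666.67
hole | -452.39 | 141.00 | 36.00 | -63786.90 | -16286.02
Σ | 34971.06 |  |  | 3243490.29 | 3307194.68
x̄ = 3243490.29 / 34971.06 = 92.75 in
ȳ = 3307194.68 / 34971.06 = 94.57 in

x̄ = 92.75 in, ȳ = 94.57 in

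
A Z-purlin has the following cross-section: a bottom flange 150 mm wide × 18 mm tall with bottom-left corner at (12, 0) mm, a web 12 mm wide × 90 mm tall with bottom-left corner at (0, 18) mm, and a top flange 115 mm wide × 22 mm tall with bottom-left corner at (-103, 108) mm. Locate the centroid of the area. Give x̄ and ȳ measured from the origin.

Part | A | x̄ᵢ | ȳᵢ | A·x̄ᵢ | A·ȳᵢ
bottom flange | 2700.00 | 87.00 | 9.00 | 234900.00 | 24300.00
web | 1080.00 | 6.00 | 63.00 | 6480.00 | 68040.00
top flange | 2530.00 | -45.50 | 119.00 | -115115.00 | 301070.00
Σ | 6310.00 |  |  | 126265.00 | 393410.00
x̄ = 126265.00 / 6310.00 = 20.01 mm
ȳ = 393410.00 / 6310.00 = 62.35 mm

x̄ = 20.01 mm, ȳ = 62.35 mm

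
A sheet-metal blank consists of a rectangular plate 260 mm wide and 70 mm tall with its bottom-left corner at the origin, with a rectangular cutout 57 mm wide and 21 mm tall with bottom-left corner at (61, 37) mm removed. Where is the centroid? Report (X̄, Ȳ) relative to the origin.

Part | A | x̄ᵢ | ȳᵢ | A·x̄ᵢ | A·ȳᵢ
plate | 18200.00 | 130.00 | 35.00 | 2366000.00 | 637000.00
hole | -1197.00 | 89.50 | 47.50 | -107131.50 | -56857.50
Σ | 17003.00 |  |  | 2258868.50 | 580142.50
X̄ = 2258868.50 / 17003.00 = 132.85 mm
Ȳ = 580142.50 / 17003.00 = 34.12 mm

X̄ = 132.85 mm, Ȳ = 34.12 mm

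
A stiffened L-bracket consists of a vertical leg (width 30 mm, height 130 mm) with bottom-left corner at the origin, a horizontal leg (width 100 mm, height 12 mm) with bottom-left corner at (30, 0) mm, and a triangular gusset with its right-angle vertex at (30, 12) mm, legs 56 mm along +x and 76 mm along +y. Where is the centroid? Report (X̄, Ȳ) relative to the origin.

X̄ = 35.70 mm, Ȳ = 47.06 mm

vertical leg: A = 30 × 130 = 3900.00, centroid at (15.00, 65.00).
horizontal leg: A = 100 × 12 = 1200.00, centroid at (80.00, 6.00).
gusset: A = ½·56·76 = 2128.00, centroid at (48.67, 37.33).
ΣA = 7228.00 mm²
ΣAX̄ = (3900.00)(15.00) + (1200.00)(80.00) + (2128.00)(48.67) = 258062.67 mm³
ΣAȲ = (3900.00)(65.00) + (1200.00)(6.00) + (2128.00)(37.33) = 340145.33 mm³
X̄ = 258062.67 / 7228.00 = 35.70 mm
Ȳ = 340145.33 / 7228.00 = 47.06 mm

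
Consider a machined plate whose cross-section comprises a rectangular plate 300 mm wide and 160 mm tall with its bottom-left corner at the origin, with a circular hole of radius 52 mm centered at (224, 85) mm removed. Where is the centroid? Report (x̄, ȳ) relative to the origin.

plate: A = 300 × 160 = 48000.00, centroid at (150.00, 80.00).
hole: A = −π·52² = -8494.87, centroid at (224.00, 85.00).
ΣA = 39505.13 mm², ΣAx̄ = 5297149.90 mm³, ΣAȳ = 3117936.34 mm³.
x̄ = 5297149.90/39505.13 = 134.09 mm; ȳ = 3117936.34/39505.13 = 78.92 mm.

x̄ = 134.09 mm, ȳ = 78.92 mm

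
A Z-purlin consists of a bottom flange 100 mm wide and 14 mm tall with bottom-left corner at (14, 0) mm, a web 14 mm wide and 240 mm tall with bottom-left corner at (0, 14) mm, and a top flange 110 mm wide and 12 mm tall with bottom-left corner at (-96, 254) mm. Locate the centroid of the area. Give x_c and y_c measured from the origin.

Part | A | x̄ᵢ | ȳᵢ | A·x̄ᵢ | A·ȳᵢ
bottom flange | 1400.00 | 64.00 | 7.00 | 89600.00 | 9800.00
web | 3360.00 | 7.00 | 134.00 | 23520.00 | 450240.00
top flange | 1320.00 | -41.00 | 260.00 | -54120.00 | 343200.00
Σ | 6080.00 |  |  | 59000.00 | 803240.00
x_c = 59000.00 / 6080.00 = 9.70 mm
y_c = 803240.00 / 6080.00 = 132.11 mm

x_c = 9.70 mm, y_c = 132.11 mm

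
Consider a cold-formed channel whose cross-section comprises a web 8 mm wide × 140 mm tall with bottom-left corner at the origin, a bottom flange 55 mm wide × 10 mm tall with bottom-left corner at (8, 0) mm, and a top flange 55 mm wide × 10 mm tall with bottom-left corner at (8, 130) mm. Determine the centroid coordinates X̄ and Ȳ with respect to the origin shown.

X̄ = 19.61 mm, Ȳ = 70.00 mm

Part | A | x̄ᵢ | ȳᵢ | A·x̄ᵢ | A·ȳᵢ
web | 1120.00 | 4.00 | 70.00 | 4480.00 | 78400.00
bottom flange | 550.00 | 35.50 | 5.00 | 19525.00 | 2750.00
top flange | 550.00 | 35.50 | 135.00 | 19525.00 | 74250.00
Σ | 2220.00 |  |  | 43530.00 | 155400.00
X̄ = 43530.00 / 2220.00 = 19.61 mm
Ȳ = 155400.00 / 2220.00 = 70.00 mm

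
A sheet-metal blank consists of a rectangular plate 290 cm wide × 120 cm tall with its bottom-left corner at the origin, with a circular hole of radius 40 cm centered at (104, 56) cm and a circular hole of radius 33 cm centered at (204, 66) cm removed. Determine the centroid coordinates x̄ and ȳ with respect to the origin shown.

plate: A = 290 × 120 = 34800.00, centroid at (145.00, 60.00).
hole 1: A = −π·40² = -5026.55, centroid at (104.00, 56.00).
hole 2: A = −π·33² = -3421.19, centroid at (204.00, 66.00).
ΣA = 26352.26 cm², ΣAx̄ = 3825315.32 cm³, ΣAȳ = 1580714.47 cm³.
x̄ = 3825315.32/26352.26 = 145.16 cm; ȳ = 1580714.47/26352.26 = 59.98 cm.

x̄ = 145.16 cm, ȳ = 59.98 cm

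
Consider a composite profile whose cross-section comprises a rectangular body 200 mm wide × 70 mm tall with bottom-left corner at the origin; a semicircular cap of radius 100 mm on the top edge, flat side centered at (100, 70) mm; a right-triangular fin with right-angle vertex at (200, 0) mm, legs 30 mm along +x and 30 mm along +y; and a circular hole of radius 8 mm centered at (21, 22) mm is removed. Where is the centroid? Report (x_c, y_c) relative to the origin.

rectangular body: A = 200 × 70 = 14000.00, centroid at (100.00, 35.00).
semicircular top: A = ½π·100² = 15707.96, centroid at (100.00, 112.44).
triangular fin: A = ½·30·30 = 450.00, centroid at (210.00, 10.00).
hole: A = −π·8² = -201.06, centroid at (21.00, 22.00).
ΣA = 29956.90 mm², ΣAx_c = 3061074.03 mm³, ΣAy_c = 2256300.73 mm³.
x_c = 3061074.03/29956.90 = 102.18 mm; y_c = 2256300.73/29956.90 = 75.32 mm.

x_c = 102.18 mm, y_c = 75.32 mm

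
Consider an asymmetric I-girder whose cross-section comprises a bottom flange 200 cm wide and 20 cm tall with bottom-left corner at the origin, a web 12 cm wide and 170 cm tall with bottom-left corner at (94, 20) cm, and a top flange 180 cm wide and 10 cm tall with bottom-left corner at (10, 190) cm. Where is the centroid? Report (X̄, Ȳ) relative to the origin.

X̄ = 100.00 cm, Ȳ = 77.19 cm

Part | A | x̄ᵢ | ȳᵢ | A·x̄ᵢ | A·ȳᵢ
bottom flange | 4000.00 | 100.00 | 10.00 | 400000.00 | 40000.00
web | 2040.00 | 100.00 | 105.00 | 204000.00 | 214200.00
top flange | 1800.00 | 100.00 | 195.00 | 180000.00 | 351000.00
Σ | 7840.00 |  |  | 784000.00 | 605200.00
X̄ = 784000.00 / 7840.00 = 100.00 cm
Ȳ = 605200.00 / 7840.00 = 77.19 cm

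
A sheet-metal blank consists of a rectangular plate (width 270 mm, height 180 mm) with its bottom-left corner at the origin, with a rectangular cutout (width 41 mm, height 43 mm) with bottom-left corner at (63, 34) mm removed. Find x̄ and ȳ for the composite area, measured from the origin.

x̄ = 136.94 mm, ȳ = 91.30 mm

plate: A = 270 × 180 = 48600.00, centroid at (135.00, 90.00).
hole: A = −(41 × 43) = -1763.00, centroid at (83.50, 55.50).
ΣA = 46837.00 mm², ΣAx̄ = 6413789.50 mm³, ΣAȳ = 4276153.50 mm³.
x̄ = 6413789.50/46837.00 = 136.94 mm; ȳ = 4276153.50/46837.00 = 91.30 mm.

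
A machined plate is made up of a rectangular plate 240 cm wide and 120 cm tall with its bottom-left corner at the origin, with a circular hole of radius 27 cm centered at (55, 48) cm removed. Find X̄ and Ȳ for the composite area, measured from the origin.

Part | A | x̄ᵢ | ȳᵢ | A·x̄ᵢ | A·ȳᵢ
plate | 28800.00 | 120.00 | 60.00 | 3456000.00 | 1728000.00
hole | -2290.22 | 55.00 | 48.00 | -125962.16 | -109930.61
Σ | 26509.78 |  |  | 3330037.84 | 1618069.39
X̄ = 3330037.84 / 26509.78 = 125.62 cm
Ȳ = 1618069.39 / 26509.78 = 61.04 cm

X̄ = 125.62 cm, Ȳ = 61.04 cm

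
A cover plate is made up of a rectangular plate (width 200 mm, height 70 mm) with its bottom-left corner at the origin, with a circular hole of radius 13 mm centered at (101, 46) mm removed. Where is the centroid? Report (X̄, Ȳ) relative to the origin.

X̄ = 99.96 mm, Ȳ = 34.57 mm

plate: A = 200 × 70 = 14000.00, centroid at (100.00, 35.00).
hole: A = −π·13² = -530.93, centroid at (101.00, 46.00).
ΣA = 13469.07 mm², ΣAX̄ = 1346376.15 mm³, ΣAȲ = 465577.26 mm³.
X̄ = 1346376.15/13469.07 = 99.96 mm; Ȳ = 465577.26/13469.07 = 34.57 mm.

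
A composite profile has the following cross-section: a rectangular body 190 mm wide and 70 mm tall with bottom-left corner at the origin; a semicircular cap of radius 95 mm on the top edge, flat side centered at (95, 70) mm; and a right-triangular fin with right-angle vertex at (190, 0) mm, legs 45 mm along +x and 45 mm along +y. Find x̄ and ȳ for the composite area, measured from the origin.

Part | A | x̄ᵢ | ȳᵢ | A·x̄ᵢ | A·ȳᵢ
rectangular body | 13300.00 | 95.00 | 35.00 | 1263500.00 | 465500.00
semicircular top | 14176.44 | 95.00 | 110.32 | 1346761.50 | 1563933.91
triangular fin | 1012.50 | 205.00 | 15.00 | 207562.50 | 15187.50
Σ | 28488.94 |  |  | 2817824.00 | 2044621.41
x̄ = 2817824.00 / 28488.94 = 98.91 mm
ȳ = 2044621.41 / 28488.94 = 71.77 mm

x̄ = 98.91 mm, ȳ = 71.77 mm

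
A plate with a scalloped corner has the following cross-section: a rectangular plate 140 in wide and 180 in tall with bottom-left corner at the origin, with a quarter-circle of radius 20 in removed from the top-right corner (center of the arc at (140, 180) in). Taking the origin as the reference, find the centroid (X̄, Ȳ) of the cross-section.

X̄ = 69.22 in, Ȳ = 88.97 in

plate: A = 140 × 180 = 25200.00, centroid at (70.00, 90.00).
removed quarter-circle: A = −¼π·20² = -314.16, centroid at (131.51, 171.51).
ΣA = 24885.84 in², ΣAX̄ = 1722684.37 in³, ΣAȲ = 2214118.00 in³.
X̄ = 1722684.37/24885.84 = 69.22 in; Ȳ = 2214118.00/24885.84 = 88.97 in.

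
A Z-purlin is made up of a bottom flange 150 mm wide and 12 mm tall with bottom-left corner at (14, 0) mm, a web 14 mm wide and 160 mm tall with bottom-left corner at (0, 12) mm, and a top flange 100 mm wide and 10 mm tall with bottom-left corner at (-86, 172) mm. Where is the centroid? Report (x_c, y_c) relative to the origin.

bottom flange: A = 150 × 12 = 1800.00, centroid at (89.00, 6.00).
web: A = 14 × 160 = 2240.00, centroid at (7.00, 92.00).
top flange: A = 100 × 10 = 1000.00, centroid at (-36.00, 177.00).
ΣA = 5040.00 mm², ΣAx_c = 139880.00 mm³, ΣAy_c = 393880.00 mm³.
x_c = 139880.00/5040.00 = 27.75 mm; y_c = 393880.00/5040.00 = 78.15 mm.

x_c = 27.75 mm, y_c = 78.15 mm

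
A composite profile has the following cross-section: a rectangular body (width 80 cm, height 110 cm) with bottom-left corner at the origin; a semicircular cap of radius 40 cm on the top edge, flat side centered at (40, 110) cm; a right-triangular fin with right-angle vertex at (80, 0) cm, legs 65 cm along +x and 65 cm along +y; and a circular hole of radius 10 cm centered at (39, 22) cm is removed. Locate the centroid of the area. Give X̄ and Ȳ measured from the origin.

X̄ = 49.96 cm, Ȳ = 64.22 cm

rectangular body: A = 80 × 110 = 8800.00, centroid at (40.00, 55.00).
semicircular top: A = ½π·40² = 2513.27, centroid at (40.00, 126.98).
triangular fin: A = ½·65·65 = 2112.50, centroid at (101.67, 21.67).
hole: A = −π·10² = -314.16, centroid at (39.00, 22.00).
ΣA = 13111.61 cm²
ΣAX̄ = (8800.00)(40.00) + (2513.27)(40.00) + (2112.50)(101.67) + (-314.16)(39.00) = 655049.59 cm³
ΣAȲ = (8800.00)(55.00) + (2513.27)(126.98) + (2112.50)(21.67) + (-314.16)(22.00) = 841986.15 cm³
X̄ = 655049.59 / 13111.61 = 49.96 cm
Ȳ = 841986.15 / 13111.61 = 64.22 cm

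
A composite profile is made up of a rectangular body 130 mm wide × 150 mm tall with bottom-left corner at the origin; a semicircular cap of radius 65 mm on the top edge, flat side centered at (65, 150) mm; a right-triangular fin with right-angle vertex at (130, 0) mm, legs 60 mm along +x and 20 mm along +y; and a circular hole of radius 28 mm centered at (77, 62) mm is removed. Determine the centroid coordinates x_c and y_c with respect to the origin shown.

Part | A | x̄ᵢ | ȳᵢ | A·x̄ᵢ | A·ȳᵢ
rectangular body | 19500.00 | 65.00 | 75.00 | 1267500.00 | 1462500.00
semicircular top | 6636.61 | 65.00 | 177.59 | 431379.94 | 1178575.51
triangular fin | 600.00 | 150.00 | 6.67 | 90000.00 | 4000.00
hole | -2463.01 | 77.00 | 62.00 | -189651.67 | -152706.54
Σ | 24273.61 |  |  | 1599228.28 | 2492368.97
x_c = 1599228.28 / 24273.61 = 65.88 mm
y_c = 2492368.97 / 24273.61 = 102.68 mm

x_c = 65.88 mm, y_c = 102.68 mm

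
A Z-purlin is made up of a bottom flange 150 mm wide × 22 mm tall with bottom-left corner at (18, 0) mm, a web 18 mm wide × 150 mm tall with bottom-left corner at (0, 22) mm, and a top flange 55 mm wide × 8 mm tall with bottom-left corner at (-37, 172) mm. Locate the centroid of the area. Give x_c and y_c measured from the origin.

bottom flange: A = 150 × 22 = 3300.00, centroid at (93.00, 11.00).
web: A = 18 × 150 = 2700.00, centroid at (9.00, 97.00).
top flange: A = 55 × 8 = 440.00, centroid at (-9.50, 176.00).
ΣA = 6440.00 mm², ΣAx_c = 327020.00 mm³, ΣAy_c = 375640.00 mm³.
x_c = 327020.00/6440.00 = 50.78 mm; y_c = 375640.00/6440.00 = 58.33 mm.

x_c = 50.78 mm, y_c = 58.33 mm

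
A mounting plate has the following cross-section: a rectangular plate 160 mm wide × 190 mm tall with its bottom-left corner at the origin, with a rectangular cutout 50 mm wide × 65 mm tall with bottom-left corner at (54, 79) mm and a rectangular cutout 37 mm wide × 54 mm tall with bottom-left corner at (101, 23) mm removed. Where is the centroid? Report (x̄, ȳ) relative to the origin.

x̄ = 76.99 mm, ȳ = 96.44 mm

Part | A | x̄ᵢ | ȳᵢ | A·x̄ᵢ | A·ȳᵢ
plate | 30400.00 | 80.00 | 95.00 | 2432000.00 | 2888000.00
hole 1 | -3250.00 | 79.00 | 111.50 | -256750.00 | -362375.00
hole 2 | -1998.00 | 119.50 | 50.00 | -238761.00 | -99900.00
Σ | 25152.00 |  |  | 1936489.00 | 2425725.00
x̄ = 1936489.00 / 25152.00 = 76.99 mm
ȳ = 2425725.00 / 25152.00 = 96.44 mm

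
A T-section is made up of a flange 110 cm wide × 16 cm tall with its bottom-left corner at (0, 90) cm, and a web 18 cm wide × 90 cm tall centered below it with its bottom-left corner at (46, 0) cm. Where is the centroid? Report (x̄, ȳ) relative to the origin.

Part | A | x̄ᵢ | ȳᵢ | A·x̄ᵢ | A·ȳᵢ
web | 1620.00 | 55.00 | 45.00 | 89100.00 | 72900.00
flange | 1760.00 | 55.00 | 98.00 | 96800.00 | 172480.00
Σ | 3380.00 |  |  | 185900.00 | 245380.00
x̄ = 185900.00 / 3380.00 = 55.00 cm
ȳ = 245380.00 / 3380.00 = 72.60 cm

x̄ = 55.00 cm, ȳ = 72.60 cm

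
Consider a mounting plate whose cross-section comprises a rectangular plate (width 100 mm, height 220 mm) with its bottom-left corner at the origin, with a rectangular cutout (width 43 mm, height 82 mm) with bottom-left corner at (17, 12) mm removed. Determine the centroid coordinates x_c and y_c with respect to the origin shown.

x_c = 52.19 mm, y_c = 120.88 mm

plate: A = 100 × 220 = 22000.00, centroid at (50.00, 110.00).
hole: A = −(43 × 82) = -3526.00, centroid at (38.50, 53.00).
ΣA = 18474.00 mm²
ΣAx_c = (22000.00)(50.00) + (-3526.00)(38.50) = 964249.00 mm³
ΣAy_c = (22000.00)(110.00) + (-3526.00)(53.00) = 2233122.00 mm³
x_c = 964249.00 / 18474.00 = 52.19 mm
y_c = 2233122.00 / 18474.00 = 120.88 mm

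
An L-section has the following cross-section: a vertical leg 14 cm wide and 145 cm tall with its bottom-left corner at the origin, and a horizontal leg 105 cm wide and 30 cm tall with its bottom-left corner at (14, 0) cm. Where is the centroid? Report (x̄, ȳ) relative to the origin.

Part | A | x̄ᵢ | ȳᵢ | A·x̄ᵢ | A·ȳᵢ
vertical leg | 2030.00 | 7.00 | 72.50 | 14210.00 | 147175.00
horizontal leg | 3150.00 | 66.50 | 15.00 | 209475.00 | 47250.00
Σ | 5180.00 |  |  | 223685.00 | 194425.00
x̄ = 223685.00 / 5180.00 = 43.18 cm
ȳ = 194425.00 / 5180.00 = 37.53 cm

x̄ = 43.18 cm, ȳ = 37.53 cm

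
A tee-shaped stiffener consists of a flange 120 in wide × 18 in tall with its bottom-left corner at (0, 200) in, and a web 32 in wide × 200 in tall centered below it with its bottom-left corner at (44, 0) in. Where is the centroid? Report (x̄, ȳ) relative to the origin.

Part | A | x̄ᵢ | ȳᵢ | A·x̄ᵢ | A·ȳᵢ
web | 6400.00 | 60.00 | 100.00 | 384000.00 | 640000.00
flange | 2160.00 | 60.00 | 209.00 | 129600.00 | 451440.00
Σ | 8560.00 |  |  | 513600.00 | 1091440.00
x̄ = 513600.00 / 8560.00 = 60.00 in
ȳ = 1091440.00 / 8560.00 = 127.50 in

x̄ = 60.00 in, ȳ = 127.50 in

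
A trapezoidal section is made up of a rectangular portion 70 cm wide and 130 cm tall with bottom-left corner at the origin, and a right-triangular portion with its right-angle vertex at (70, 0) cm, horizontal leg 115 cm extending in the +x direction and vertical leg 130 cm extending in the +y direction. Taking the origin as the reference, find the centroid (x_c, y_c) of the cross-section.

x_c = 68.07 cm, y_c = 55.23 cm

rectangular portion: A = 70 × 130 = 9100.00, centroid at (35.00, 65.00).
triangular portion: A = ½·115·130 = 7475.00, centroid at (108.33, 43.33).
ΣA = 16575.00 cm²
ΣAx_c = (9100.00)(35.00) + (7475.00)(108.33) = 1128291.67 cm³
ΣAy_c = (9100.00)(65.00) + (7475.00)(43.33) = 915416.67 cm³
x_c = 1128291.67 / 16575.00 = 68.07 cm
y_c = 915416.67 / 16575.00 = 55.23 cm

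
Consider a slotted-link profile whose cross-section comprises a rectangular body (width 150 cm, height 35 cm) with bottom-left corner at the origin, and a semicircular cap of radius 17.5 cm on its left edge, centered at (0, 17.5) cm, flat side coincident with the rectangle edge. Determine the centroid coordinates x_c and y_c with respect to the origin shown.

Part | A | x̄ᵢ | ȳᵢ | A·x̄ᵢ | A·ȳᵢ
rectangular body | 5250.00 | 75.00 | 17.50 | 393750.00 | 91875.00
semicircular end | 481.06 | -7.43 | 17.50 | -3572.92 | 8418.49
Σ | 5731.06 |  |  | 390177.08 | 100293.49
x_c = 390177.08 / 5731.06 = 68.08 cm
y_c = 100293.49 / 5731.06 = 17.50 cm

x_c = 68.08 cm, y_c = 17.50 cm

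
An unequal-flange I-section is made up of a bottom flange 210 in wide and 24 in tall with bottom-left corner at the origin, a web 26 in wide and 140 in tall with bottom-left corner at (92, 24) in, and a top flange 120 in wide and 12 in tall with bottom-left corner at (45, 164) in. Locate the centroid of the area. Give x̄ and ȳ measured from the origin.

bottom flange: A = 210 × 24 = 5040.00, centroid at (105.00, 12.00).
web: A = 26 × 140 = 3640.00, centroid at (105.00, 94.00).
top flange: A = 120 × 12 = 1440.00, centroid at (105.00, 170.00).
ΣA = 10120.00 in², ΣAx̄ = 1062600.00 in³, ΣAȳ = 647440.00 in³.
x̄ = 1062600.00/10120.00 = 105.00 in; ȳ = 647440.00/10120.00 = 63.98 in.

x̄ = 105.00 in, ȳ = 63.98 in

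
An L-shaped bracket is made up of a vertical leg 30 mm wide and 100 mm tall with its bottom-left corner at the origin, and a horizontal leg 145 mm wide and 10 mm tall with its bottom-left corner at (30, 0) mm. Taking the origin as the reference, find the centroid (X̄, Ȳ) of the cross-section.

Part | A | x̄ᵢ | ȳᵢ | A·x̄ᵢ | A·ȳᵢ
vertical leg | 3000.00 | 15.00 | 50.00 | 45000.00 | 150000.00
horizontal leg | 1450.00 | 102.50 | 5.00 | 148625.00 | 7250.00
Σ | 4450.00 |  |  | 193625.00 | 157250.00
X̄ = 193625.00 / 4450.00 = 43.51 mm
Ȳ = 157250.00 / 4450.00 = 35.34 mm

X̄ = 43.51 mm, Ȳ = 35.34 mm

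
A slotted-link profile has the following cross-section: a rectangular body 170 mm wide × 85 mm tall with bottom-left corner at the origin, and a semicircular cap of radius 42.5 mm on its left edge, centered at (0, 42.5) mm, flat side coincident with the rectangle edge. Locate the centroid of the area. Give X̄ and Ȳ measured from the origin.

Part | A | x̄ᵢ | ȳᵢ | A·x̄ᵢ | A·ȳᵢ
rectangular body | 14450.00 | 85.00 | 42.50 | 1228250.00 | 614125.00
semicircular end | 2837.25 | -18.04 | 42.50 | -51177.08 | 120583.16
Σ | 17287.25 |  |  | 1177072.92 | 734708.16
X̄ = 1177072.92 / 17287.25 = 68.09 mm
Ȳ = 734708.16 / 17287.25 = 42.50 mm

X̄ = 68.09 mm, Ȳ = 42.50 mm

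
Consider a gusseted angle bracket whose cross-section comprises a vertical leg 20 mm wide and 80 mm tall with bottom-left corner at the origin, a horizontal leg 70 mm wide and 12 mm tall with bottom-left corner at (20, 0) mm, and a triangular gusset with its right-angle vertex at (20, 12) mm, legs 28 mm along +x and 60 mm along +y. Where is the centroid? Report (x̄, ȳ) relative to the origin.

vertical leg: A = 20 × 80 = 1600.00, centroid at (10.00, 40.00).
horizontal leg: A = 70 × 12 = 840.00, centroid at (55.00, 6.00).
gusset: A = ½·28·60 = 840.00, centroid at (29.33, 32.00).
ΣA = 3280.00 mm²
ΣAx̄ = (1600.00)(10.00) + (840.00)(55.00) + (840.00)(29.33) = 86840.00 mm³
ΣAȳ = (1600.00)(40.00) + (840.00)(6.00) + (840.00)(32.00) = 95920.00 mm³
x̄ = 86840.00 / 3280.00 = 26.48 mm
ȳ = 95920.00 / 3280.00 = 29.24 mm

x̄ = 26.48 mm, ȳ = 29.24 mm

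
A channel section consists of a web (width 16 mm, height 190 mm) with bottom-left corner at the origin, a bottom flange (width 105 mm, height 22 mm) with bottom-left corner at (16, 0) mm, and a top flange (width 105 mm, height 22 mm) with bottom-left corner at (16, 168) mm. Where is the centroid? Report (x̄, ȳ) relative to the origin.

x̄ = 44.49 mm, ȳ = 95.00 mm

web: A = 16 × 190 = 3040.00, centroid at (8.00, 95.00).
bottom flange: A = 105 × 22 = 2310.00, centroid at (68.50, 11.00).
top flange: A = 105 × 22 = 2310.00, centroid at (68.50, 179.00).
ΣA = 7660.00 mm², ΣAx̄ = 340790.00 mm³, ΣAȳ = 727700.00 mm³.
x̄ = 340790.00/7660.00 = 44.49 mm; ȳ = 727700.00/7660.00 = 95.00 mm.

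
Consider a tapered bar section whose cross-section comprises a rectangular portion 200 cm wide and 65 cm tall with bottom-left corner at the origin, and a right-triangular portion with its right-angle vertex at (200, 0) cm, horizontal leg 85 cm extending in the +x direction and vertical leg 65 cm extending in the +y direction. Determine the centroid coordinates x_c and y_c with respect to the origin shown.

rectangular portion: A = 200 × 65 = 13000.00, centroid at (100.00, 32.50).
triangular portion: A = ½·85·65 = 2762.50, centroid at (228.33, 21.67).
ΣA = 15762.50 cm², ΣAx_c = 1930770.83 cm³, ΣAy_c = 482354.17 cm³.
x_c = 1930770.83/15762.50 = 122.49 cm; y_c = 482354.17/15762.50 = 30.60 cm.

x_c = 122.49 cm, y_c = 30.60 cm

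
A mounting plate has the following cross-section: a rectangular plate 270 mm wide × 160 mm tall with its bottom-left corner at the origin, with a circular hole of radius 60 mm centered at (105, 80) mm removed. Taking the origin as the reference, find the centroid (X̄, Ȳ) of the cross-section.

plate: A = 270 × 160 = 43200.00, centroid at (135.00, 80.00).
hole: A = −π·60² = -11309.73, centroid at (105.00, 80.00).
ΣA = 31890.27 mm²
ΣAX̄ = (43200.00)(135.00) + (-11309.73)(105.00) = 4644477.98 mm³
ΣAȲ = (43200.00)(80.00) + (-11309.73)(80.00) = 2551221.32 mm³
X̄ = 4644477.98 / 31890.27 = 145.64 mm
Ȳ = 2551221.32 / 31890.27 = 80.00 mm

X̄ = 145.64 mm, Ȳ = 80.00 mm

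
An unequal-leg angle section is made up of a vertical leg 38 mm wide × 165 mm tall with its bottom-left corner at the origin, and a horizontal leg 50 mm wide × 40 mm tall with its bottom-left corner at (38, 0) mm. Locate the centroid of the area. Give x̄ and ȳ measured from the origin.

Part | A | x̄ᵢ | ȳᵢ | A·x̄ᵢ | A·ȳᵢ
vertical leg | 6270.00 | 19.00 | 82.50 | 119130.00 | 517275.00
horizontal leg | 2000.00 | 63.00 | 20.00 | 126000.00 | 40000.00
Σ | 8270.00 |  |  | 245130.00 | 557275.00
x̄ = 245130.00 / 8270.00 = 29.64 mm
ȳ = 557275.00 / 8270.00 = 67.39 mm

x̄ = 29.64 mm, ȳ = 67.39 mm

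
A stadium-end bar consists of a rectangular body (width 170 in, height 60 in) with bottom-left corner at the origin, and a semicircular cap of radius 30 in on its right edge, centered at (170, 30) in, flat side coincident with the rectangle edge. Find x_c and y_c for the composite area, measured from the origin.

x_c = 96.90 in, y_c = 30.00 in

rectangular body: A = 170 × 60 = 10200.00, centroid at (85.00, 30.00).
semicircular end: A = ½π·30² = 1413.72, centroid at (182.73, 30.00).
ΣA = 11613.72 in², ΣAx_c = 1125331.84 in³, ΣAy_c = 348411.50 in³.
x_c = 1125331.84/11613.72 = 96.90 in; y_c = 348411.50/11613.72 = 30.00 in.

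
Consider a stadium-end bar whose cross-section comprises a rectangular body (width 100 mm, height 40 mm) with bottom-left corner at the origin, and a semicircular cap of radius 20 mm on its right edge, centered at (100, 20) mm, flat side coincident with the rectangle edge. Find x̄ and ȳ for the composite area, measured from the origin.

x̄ = 57.94 mm, ȳ = 20.00 mm

Part | A | x̄ᵢ | ȳᵢ | A·x̄ᵢ | A·ȳᵢ
rectangular body | 4000.00 | 50.00 | 20.00 | 200000.00 | 80000.00
semicircular end | 628.32 | 108.49 | 20.00 | 68165.19 | 12566.37
Σ | 4628.32 |  |  | 268165.19 | 92566.37
x̄ = 268165.19 / 4628.32 = 57.94 mm
ȳ = 92566.37 / 4628.32 = 20.00 mm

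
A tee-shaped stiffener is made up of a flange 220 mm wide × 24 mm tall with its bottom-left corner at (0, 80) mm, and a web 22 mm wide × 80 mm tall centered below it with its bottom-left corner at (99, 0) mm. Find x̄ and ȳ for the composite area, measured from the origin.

x̄ = 110.00 mm, ȳ = 79.00 mm

Part | A | x̄ᵢ | ȳᵢ | A·x̄ᵢ | A·ȳᵢ
web | 1760.00 | 110.00 | 40.00 | 193600.00 | 70400.00
flange | 5280.00 | 110.00 | 92.00 | 580800.00 | 485760.00
Σ | 7040.00 |  |  | 774400.00 | 556160.00
x̄ = 774400.00 / 7040.00 = 110.00 mm
ȳ = 556160.00 / 7040.00 = 79.00 mm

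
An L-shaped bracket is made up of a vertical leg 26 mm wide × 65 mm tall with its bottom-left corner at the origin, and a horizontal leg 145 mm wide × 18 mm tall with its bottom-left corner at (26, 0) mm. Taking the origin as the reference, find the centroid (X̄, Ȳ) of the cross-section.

X̄ = 64.90 mm, Ȳ = 18.24 mm

vertical leg: A = 26 × 65 = 1690.00, centroid at (13.00, 32.50).
horizontal leg: A = 145 × 18 = 2610.00, centroid at (98.50, 9.00).
ΣA = 4300.00 mm², ΣAX̄ = 279055.00 mm³, ΣAȲ = 78415.00 mm³.
X̄ = 279055.00/4300.00 = 64.90 mm; Ȳ = 78415.00/4300.00 = 18.24 mm.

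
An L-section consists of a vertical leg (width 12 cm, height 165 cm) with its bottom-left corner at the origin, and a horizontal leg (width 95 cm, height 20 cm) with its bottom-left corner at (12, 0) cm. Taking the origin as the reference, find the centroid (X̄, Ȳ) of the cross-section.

X̄ = 32.20 cm, Ȳ = 47.00 cm

Part | A | x̄ᵢ | ȳᵢ | A·x̄ᵢ | A·ȳᵢ
vertical leg | 1980.00 | 6.00 | 82.50 | 11880.00 | 163350.00
horizontal leg | 1900.00 | 59.50 | 10.00 | 113050.00 | 19000.00
Σ | 3880.00 |  |  | 124930.00 | 182350.00
X̄ = 124930.00 / 3880.00 = 32.20 cm
Ȳ = 182350.00 / 3880.00 = 47.00 cm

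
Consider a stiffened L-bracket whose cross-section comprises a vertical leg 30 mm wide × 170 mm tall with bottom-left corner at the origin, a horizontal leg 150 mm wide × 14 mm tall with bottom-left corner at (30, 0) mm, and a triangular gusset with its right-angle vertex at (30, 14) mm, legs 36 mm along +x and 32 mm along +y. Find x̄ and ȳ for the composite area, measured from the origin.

x̄ = 41.31 mm, ȳ = 59.47 mm

Part | A | x̄ᵢ | ȳᵢ | A·x̄ᵢ | A·ȳᵢ
vertical leg | 5100.00 | 15.00 | 85.00 | 76500.00 | 433500.00
horizontal leg | 2100.00 | 105.00 | 7.00 | 220500.00 | 14700.00
gusset | 576.00 | 42.00 | 24.67 | 24192.00 | 14208.00
Σ | 7776.00 |  |  | 321192.00 | 462408.00
x̄ = 321192.00 / 7776.00 = 41.31 mm
ȳ = 462408.00 / 7776.00 = 59.47 mm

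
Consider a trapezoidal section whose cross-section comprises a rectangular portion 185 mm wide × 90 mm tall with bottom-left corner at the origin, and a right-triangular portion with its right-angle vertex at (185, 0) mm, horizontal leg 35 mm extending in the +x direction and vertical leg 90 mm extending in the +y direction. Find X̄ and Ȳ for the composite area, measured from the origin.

X̄ = 101.50 mm, Ȳ = 43.70 mm

Part | A | x̄ᵢ | ȳᵢ | A·x̄ᵢ | A·ȳᵢ
rectangular portion | 16650.00 | 92.50 | 45.00 | 1540125.00 | 749250.00
triangular portion | 1575.00 | 196.67 | 30.00 | 309750.00 | 47250.00
Σ | 18225.00 |  |  | 1849875.00 | 796500.00
X̄ = 1849875.00 / 18225.00 = 101.50 mm
Ȳ = 796500.00 / 18225.00 = 43.70 mm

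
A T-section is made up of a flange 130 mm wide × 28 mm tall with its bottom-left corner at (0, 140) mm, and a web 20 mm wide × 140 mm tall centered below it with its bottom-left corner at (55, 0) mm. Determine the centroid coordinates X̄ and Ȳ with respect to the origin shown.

web: A = 20 × 140 = 2800.00, centroid at (65.00, 70.00).
flange: A = 130 × 28 = 3640.00, centroid at (65.00, 154.00).
ΣA = 6440.00 mm², ΣAX̄ = 418600.00 mm³, ΣAȲ = 756560.00 mm³.
X̄ = 418600.00/6440.00 = 65.00 mm; Ȳ = 756560.00/6440.00 = 117.48 mm.

X̄ = 65.00 mm, Ȳ = 117.48 mm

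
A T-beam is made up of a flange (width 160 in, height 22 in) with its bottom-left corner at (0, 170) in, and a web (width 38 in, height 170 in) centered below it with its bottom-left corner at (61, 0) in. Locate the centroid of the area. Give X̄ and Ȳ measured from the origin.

web: A = 38 × 170 = 6460.00, centroid at (80.00, 85.00).
flange: A = 160 × 22 = 3520.00, centroid at (80.00, 181.00).
ΣA = 9980.00 in²
ΣAX̄ = (6460.00)(80.00) + (3520.00)(80.00) = 798400.00 in³
ΣAȲ = (6460.00)(85.00) + (3520.00)(181.00) = 1186220.00 in³
X̄ = 798400.00 / 9980.00 = 80.00 in
Ȳ = 1186220.00 / 9980.00 = 118.86 in

X̄ = 80.00 in, Ȳ = 118.86 in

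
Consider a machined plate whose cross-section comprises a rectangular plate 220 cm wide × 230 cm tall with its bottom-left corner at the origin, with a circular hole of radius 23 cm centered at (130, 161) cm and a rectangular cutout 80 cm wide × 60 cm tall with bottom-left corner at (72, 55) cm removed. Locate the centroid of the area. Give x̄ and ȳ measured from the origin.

Part | A | x̄ᵢ | ȳᵢ | A·x̄ᵢ | A·ȳᵢ
plate | 50600.00 | 110.00 | 115.00 | 5566000.00 | 5819000.00
hole 1 | -1661.90 | 130.00 | 161.00 | -216047.33 | -267566.30
hole 2 | -4800.00 | 112.00 | 85.00 | -537600.00 | -408000.00
Σ | 44138.10 |  |  | 4812352.67 | 5143433.70
x̄ = 4812352.67 / 44138.10 = 109.03 cm
ȳ = 5143433.70 / 44138.10 = 116.53 cm

x̄ = 109.03 cm, ȳ = 116.53 cm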